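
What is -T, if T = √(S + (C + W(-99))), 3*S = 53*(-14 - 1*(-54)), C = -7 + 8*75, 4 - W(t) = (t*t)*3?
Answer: -I*√252894/3 ≈ -167.63*I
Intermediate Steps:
W(t) = 4 - 3*t² (W(t) = 4 - t*t*3 = 4 - t²*3 = 4 - 3*t²)
C = 593 (C = -7 + 600 = 593)
S = 2120/3 (S = (53*(-14 - 1*(-54)))/3 = (53*(-14 + 54))/3 = (53*40)/3 = (⅓)*2120 = 2120/3 ≈ 706.67)
T = I*√252894/3 (T = √(2120/3 + (593 + (4 - 3*(-99)²))) = √(2120/3 + (593 + (4 - 3*9801))) = √(2120/3 + (593 + (4 - 29403))) = √(2120/3 + (593 - 29399)) = √(2120/3 - 28806) = √(-84298/3) = I*√252894/3 ≈ 167.63*I)
-T = -I*√252894/3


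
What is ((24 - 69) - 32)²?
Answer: 5929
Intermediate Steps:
((24 - 69) - 32)² = (-45 - 32)² = (-77)² = 5929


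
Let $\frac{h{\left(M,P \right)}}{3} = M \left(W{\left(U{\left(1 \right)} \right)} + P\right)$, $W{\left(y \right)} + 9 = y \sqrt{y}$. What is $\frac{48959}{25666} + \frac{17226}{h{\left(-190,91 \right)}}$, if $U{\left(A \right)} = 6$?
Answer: $\frac{3028381286}{1983532645} + \frac{8613 \sqrt{6}}{309130} \approx 1.595$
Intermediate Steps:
$W{\left(y \right)} = -9 + y^{\frac{3}{2}}$ ($W{\left(y \right)} = -9 + y \sqrt{y} = -9 + y^{\frac{3}{2}}$)
$h{\left(M,P \right)} = 3 M \left(-9 + P + 6 \sqrt{6}\right)$ ($h{\left(M,P \right)} = 3 M \left(\left(-9 + 6^{\frac{3}{2}}\right) + P\right) = 3 M \left(\left(-9 + 6 \sqrt{6}\right) + P\right) = 3 M \left(-9 + P + 6 \sqrt{6}\right)$)
$\frac{48959}{25666} + \frac{17226}{h{\left(-190,91 \right)}} = \frac{48959}{25666} + \frac{17226}{3 \left(-190\right) \left(-9 + 91 + 6 \sqrt{6}\right)} = 48959 \cdot \frac{1}{25666} + \frac{17226}{3 \left(-190\right) \left(82 + 6 \sqrt{6}\right)} = \frac{48959}{25666} + \frac{17226}{-46740 - 3420 \sqrt{6}}$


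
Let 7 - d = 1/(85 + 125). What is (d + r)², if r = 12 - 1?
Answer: 14280841/44100 ≈ 323.83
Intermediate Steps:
r = 11
d = 1469/210 (d = 7 - 1/(85 + 125) = 7 - 1/210 = 1469/210 ≈ 6.9952)
(d + r)² = (1469/210 + 11)² = (3779/210)² = 14280841/44100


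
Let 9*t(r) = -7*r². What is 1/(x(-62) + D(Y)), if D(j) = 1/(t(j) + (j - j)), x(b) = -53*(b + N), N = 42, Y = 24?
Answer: 448/474879 ≈ 0.00094340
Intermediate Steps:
t(r) = -7*r²/9 (t(r) = (-7*r²)/9 = -7*r²/9)
x(b) = -2226 - 53*b (x(b) = -53*(b + 42) = -53*(42 + b) = -2226 - 53*b)
D(j) = -9/(7*j²) (D(j) = 1/(-7*j²/9 + (j - j)) = 1/(-7*j²/9 + 0) = 1/(-7*j²/9) = -9/(7*j²))
1/(x(-62) + D(Y)) = 1/((-2226 - 53*(-62)) - 9/7/24²) = 1/((-2226 + 3286) - 9/7*1/576) = 1/(1060 - 1/448) = 1/(474879/448) = 448/474879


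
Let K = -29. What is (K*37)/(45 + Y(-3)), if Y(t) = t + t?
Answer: -1073/39 ≈ -27.513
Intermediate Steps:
Y(t) = 2*t
(K*37)/(45 + Y(-3)) = (-29*37)/(45 + 2*(-3)) = -1073/(45 - 6) = -1073/39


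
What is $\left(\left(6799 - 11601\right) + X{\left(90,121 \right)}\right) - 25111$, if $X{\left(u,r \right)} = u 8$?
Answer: $-29193$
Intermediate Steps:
$X{\left(u,r \right)} = 8 u$
$\left(\left(6799 - 11601\right) + X{\left(90,121 \right)}\right) - 25111 = \left(\left(6799 - 11601\right) + 8 \cdot 90\right) - 25111 = \left(\left(6799 - 11601\right) + 720\right) - 25111 = \left(-4802 + 720\right) - 25111 = -4082 - 25111 = -29193$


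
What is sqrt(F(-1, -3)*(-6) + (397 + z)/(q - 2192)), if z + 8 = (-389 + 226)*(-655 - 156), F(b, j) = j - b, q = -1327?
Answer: 37*I*sqrt(25806)/1173 ≈ 5.0672*I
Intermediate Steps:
z = 132185 (z = -8 + (-389 + 226)*(-655 - 156) = -8 - 163*(-811) = -8 + 132193 = 132185)
sqrt(F(-1, -3)*(-6) + (397 + z)/(q - 2192)) = sqrt((-3 - 1*(-1))*(-6) + (397 + 132185)/(-1327 - 2192)) = sqrt((-3 + 1)*(-6) + 132582/(-3519)) = sqrt(-2*(-6) + 132582*(-1/3519)) = sqrt(12 - 44194/1173) = sqrt(-30118/1173) = 37*I*sqrt(25806)/1173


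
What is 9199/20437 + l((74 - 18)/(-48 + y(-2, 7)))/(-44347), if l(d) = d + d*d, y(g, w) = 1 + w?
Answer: 10198415207/22657990975 ≈ 0.45010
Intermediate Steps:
l(d) = d + d²
9199/20437 + l((74 - 18)/(-48 + y(-2, 7)))/(-44347) = 9199/20437 + (((74 - 18)/(-48 + (1 + 7)))*(1 + (74 - 18)/(-48 + (1 + 7))))/(-44347) = 9199*(1/20437) + ((56/(-48 + 8))*(1 + 56/(-48 + 8)))*(-1/44347) = 9199/20437 + ((56/(-40))*(1 + 56/(-40)))*(-1/44347) = 9199/20437 + ((56*(-1/40))*(1 + 56*(-1/40)))*(-1/44347) = 9199/20437 - 7*(1 - 7/5)/5*(-1/44347) = 9199/20437 - 7/5*(-⅖)*(-1/44347) = 9199/20437 + (14/25)*(-1/44347) = 9199/20437 - 14/1108675 = 10198415207/22657990975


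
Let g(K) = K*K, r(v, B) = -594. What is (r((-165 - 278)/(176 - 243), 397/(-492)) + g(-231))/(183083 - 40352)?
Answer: 5863/15859 ≈ 0.36970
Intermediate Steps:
g(K) = K²
(r((-165 - 278)/(176 - 243), 397/(-492)) + g(-231))/(183083 - 40352) = (-594 + (-231)²)/(183083 - 40352) = (-594 + 53361)/142731 = 52767*(1/142731) = 5863/15859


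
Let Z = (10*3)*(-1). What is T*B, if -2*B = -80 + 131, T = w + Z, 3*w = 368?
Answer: -2363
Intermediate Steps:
w = 368/3 (w = (⅓)*368 = 368/3 ≈ 122.67)
Z = -30 (Z = 30*(-1) = -30)
T = 278/3 (T = 368/3 - 30 = 278/3 ≈ 92.667)
B = -51/2 (B = -(-80 + 131)/2 = -½*51 = -51/2 ≈ -25.500)
T*B = (278/3)*(-51/2) = -2363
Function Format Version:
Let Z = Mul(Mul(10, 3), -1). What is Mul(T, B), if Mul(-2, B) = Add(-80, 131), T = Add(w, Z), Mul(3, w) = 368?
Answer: -2363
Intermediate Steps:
w = Rational(368, 3) (w = Mul(Rational(1, 3), 368) = Rational(368, 3) ≈ 122.67)
Z = -30 (Z = Mul(30, -1) = -30)
T = Rational(278, 3) (T = Add(Rational(368, 3), -30) = Rational(278, 3) ≈ 92.667)
B = Rational(-51, 2) (B = Mul(Rational(-1, 2), Add(-80, 131)) = Mul(Rational(-1, 2), 51) = Rational(-51, 2) ≈ -25.500)
Mul(T, B) = Mul(Rational(278, 3), Rational(-51, 2)) = -2363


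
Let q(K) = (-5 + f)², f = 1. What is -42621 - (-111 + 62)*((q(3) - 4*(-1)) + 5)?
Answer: -41396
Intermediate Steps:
q(K) = 16 (q(K) = (-5 + 1)² = (-4)² = 16)
-42621 - (-111 + 62)*((q(3) - 4*(-1)) + 5) = -42621 - (-111 + 62)*((16 - 4*(-1)) + 5) = -42621 - (-49)*((16 + 4) + 5) = -42621 - (-49)*(20 + 5) = -42621 - (-49)*25 = -42621 - 1*(-1225) = -42621 + 1225 = -41396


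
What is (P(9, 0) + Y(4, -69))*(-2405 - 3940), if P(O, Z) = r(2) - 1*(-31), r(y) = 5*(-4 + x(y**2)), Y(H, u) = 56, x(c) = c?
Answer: -552015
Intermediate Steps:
r(y) = -20 + 5*y**2 (r(y) = 5*(-4 + y**2) = -20 + 5*y**2)
P(O, Z) = 31 (P(O, Z) = (-20 + 5*2**2) - 1*(-31) = (-20 + 5*4) + 31 = (-20 + 20) + 31 = 0 + 31 = 31)
(P(9, 0) + Y(4, -69))*(-2405 - 3940) = (31 + 56)*(-2405 - 3940) = 87*(-6345) = -552015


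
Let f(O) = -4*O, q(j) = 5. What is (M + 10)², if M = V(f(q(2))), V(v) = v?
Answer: 100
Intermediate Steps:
M = -20 (M = -4*5 = -20)
(M + 10)² = (-20 + 10)² = (-10)² = 100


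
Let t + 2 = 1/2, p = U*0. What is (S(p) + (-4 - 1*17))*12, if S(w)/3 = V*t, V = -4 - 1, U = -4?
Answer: 18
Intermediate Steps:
p = 0 (p = -4*0 = 0)
t = -3/2 (t = -2 + 1/2 = -2 + ½ = -3/2 ≈ -1.5000)
V = -5
S(w) = 45/2 (S(w) = 3*(-5*(-3/2)) = 3*(15/2) = 45/2)
(S(p) + (-4 - 1*17))*12 = (45/2 + (-4 - 1*17))*12 = (45/2 + (-4 - 17))*12 = (45/2 - 21)*12 = (3/2)*12 = 18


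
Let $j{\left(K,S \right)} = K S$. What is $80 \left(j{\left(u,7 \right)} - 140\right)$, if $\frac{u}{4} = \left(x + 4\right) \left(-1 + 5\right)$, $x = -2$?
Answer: $6720$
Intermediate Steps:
$u = 32$ ($u = 4 \left(-2 + 4\right) \left(-1 + 5\right) = 4 \cdot 2 \cdot 4 = 4 \cdot 8 = 32$)
$80 \left(j{\left(u,7 \right)} - 140\right) = 80 \left(32 \cdot 7 - 140\right) = 80 \left(224 - 140\right) = 80 \cdot 84 = 6720$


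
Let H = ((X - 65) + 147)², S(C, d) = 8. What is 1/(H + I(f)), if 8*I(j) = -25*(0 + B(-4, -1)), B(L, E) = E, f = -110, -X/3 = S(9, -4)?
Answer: 8/26937 ≈ 0.00029699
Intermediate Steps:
X = -24 (X = -3*8 = -24)
I(j) = 25/8 (I(j) = (-25*(0 - 1))/8 = (-25*(-1))/8 = (⅛)*25 = 25/8)
H = 3364 (H = ((-24 - 65) + 147)² = (-89 + 147)² = 58² = 3364)
1/(H + I(f)) = 1/(3364 + 25/8) = 1/(26937/8) = 8/26937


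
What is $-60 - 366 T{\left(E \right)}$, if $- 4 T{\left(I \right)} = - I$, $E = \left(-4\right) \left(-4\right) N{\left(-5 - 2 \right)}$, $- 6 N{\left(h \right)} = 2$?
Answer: $428$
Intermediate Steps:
$N{\left(h \right)} = - \frac{1}{3}$ ($N{\left(h \right)} = \left(- \frac{1}{6}\right) 2 = - \frac{1}{3}$)
$E = - \frac{16}{3}$ ($E = \left(-4\right) \left(-4\right) \left(- \frac{1}{3}\right) = 16 \left(- \frac{1}{3}\right) = - \frac{16}{3} \approx -5.3333$)
$T{\left(I \right)} = \frac{I}{4}$ ($T{\left(I \right)} = - \frac{\left(-1\right) I}{4} = \frac{I}{4}$)
$-60 - 366 T{\left(E \right)} = -60 - 366 \cdot \frac{1}{4} \left(- \frac{16}{3}\right) = -60 - -488 = -60 + 488 = 428$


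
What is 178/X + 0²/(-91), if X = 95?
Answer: 178/95 ≈ 1.8737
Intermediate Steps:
178/X + 0²/(-91) = 178/95 + 0²/(-91) = 178*(1/95) + 0*(-1/91) = 178/95 + 0 = 178/95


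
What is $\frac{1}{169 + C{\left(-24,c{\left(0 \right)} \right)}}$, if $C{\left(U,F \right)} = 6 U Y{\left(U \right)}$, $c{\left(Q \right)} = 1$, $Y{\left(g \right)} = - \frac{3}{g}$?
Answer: $\frac{1}{151} \approx 0.0066225$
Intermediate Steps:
$C{\left(U,F \right)} = -18$ ($C{\left(U,F \right)} = 6 U \left(- \frac{3}{U}\right) = -18$)
$\frac{1}{169 + C{\left(-24,c{\left(0 \right)} \right)}} = \frac{1}{169 - 18} = \frac{1}{151}$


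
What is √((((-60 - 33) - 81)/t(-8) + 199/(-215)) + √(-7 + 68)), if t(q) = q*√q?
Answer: √(-684560 + 739600*√61 - 4021575*I*√2)/860 ≈ 2.9331 - 1.3109*I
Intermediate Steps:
t(q) = q^(3/2)
√((((-60 - 33) - 81)/t(-8) + 199/(-215)) + √(-7 + 68)) = √((((-60 - 33) - 81)/((-8)^(3/2)) + 199/(-215)) + √(-7 + 68)) = √(((-93 - 81)/((-16*I*√2)) + 199*(-1/215)) + √61) = √((-87*I*√2/16 - 199/215) + √61) = √((-199/215 - 87*I*√2/16) + √61) = √(-199/215 + √61 - 87*I*√2/16)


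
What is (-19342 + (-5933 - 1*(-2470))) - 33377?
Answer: -56182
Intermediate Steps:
(-19342 + (-5933 - 1*(-2470))) - 33377 = (-19342 + (-5933 + 2470)) - 33377 = (-19342 - 3463) - 33377 = -22805 - 33377 = -56182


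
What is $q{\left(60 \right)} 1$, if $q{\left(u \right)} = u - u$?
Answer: $0$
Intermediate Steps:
$q{\left(u \right)} = 0$
$q{\left(60 \right)} 1 = 0 \cdot 1 = 0$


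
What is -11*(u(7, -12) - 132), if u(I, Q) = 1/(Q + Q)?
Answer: 34859/24 ≈ 1452.5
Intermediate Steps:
u(I, Q) = 1/(2*Q)
-11*(u(7, -12) - 132) = -11*((1/2)/(-12) - 132) = -11*((1/2)*(-1/12) - 132) = -11*(-1/24 - 132) = -11*(-3169/24) = 34859/24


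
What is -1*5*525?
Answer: -2625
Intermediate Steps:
-1*5*525 = -5*525 = -2625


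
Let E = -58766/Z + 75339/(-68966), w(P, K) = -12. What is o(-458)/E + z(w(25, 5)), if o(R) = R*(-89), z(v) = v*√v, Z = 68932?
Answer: -12111318330359/577882744 - 24*I*√3 ≈ -20958.0 - 41.569*I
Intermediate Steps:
z(v) = v^(3/2)
E = -1155765488/594245539 (E = -58766/68932 + 75339/(-68966) = -58766*1/68932 + 75339*(-1/68966) = -29383/34466 - 75339/68966 = -1155765488/594245539 ≈ -1.9449)
o(R) = -89*R
o(-458)/E + z(w(25, 5)) = (-89*(-458))/(-1155765488/594245539) + (-12)^(3/2) = 40762*(-594245539/1155765488) - 24*I*√3 = -12111318330359/577882744 - 24*I*√3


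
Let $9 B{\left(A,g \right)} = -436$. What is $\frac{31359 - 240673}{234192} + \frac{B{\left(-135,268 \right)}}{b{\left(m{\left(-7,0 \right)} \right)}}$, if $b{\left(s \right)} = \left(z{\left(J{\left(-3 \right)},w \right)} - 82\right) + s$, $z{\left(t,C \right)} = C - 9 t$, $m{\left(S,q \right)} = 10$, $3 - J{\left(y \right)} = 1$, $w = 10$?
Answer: $- \frac{72319}{250920} \approx -0.28822$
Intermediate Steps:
$J{\left(y \right)} = 2$ ($J{\left(y \right)} = 3 - 1 = 2$)
$B{\left(A,g \right)} = - \frac{436}{9}$ ($B{\left(A,g \right)} = \frac{1}{9} \left(-436\right) = - \frac{436}{9}$)
$b{\left(s \right)} = -90 + s$ ($b{\left(s \right)} = \left(\left(10 - 18\right) - 82\right) + s = \left(-8 - 82\right) + s = -90 + s$)
$\frac{31359 - 240673}{234192} + \frac{B{\left(-135,268 \right)}}{b{\left(m{\left(-7,0 \right)} \right)}} = \frac{31359 - 240673}{234192} - \frac{436}{9 \left(-90 + 10\right)} = \left(-209314\right) \frac{1}{234192} - \frac{436}{9 \left(-80\right)} = - \frac{14951}{16728} - - \frac{109}{180} = - \frac{14951}{16728} + \frac{109}{180} = - \frac{72319}{250920}$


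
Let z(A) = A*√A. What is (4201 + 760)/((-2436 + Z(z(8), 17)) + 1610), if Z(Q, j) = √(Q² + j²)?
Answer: -4097786/681475 - 14883*√89/681475 ≈ -6.2191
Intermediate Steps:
z(A) = A^(3/2)
(4201 + 760)/((-2436 + Z(z(8), 17)) + 1610) = (4201 + 760)/((-2436 + √((8^(3/2))² + 17²)) + 1610) = 4961/((-2436 + √((16*√2)² + 289)) + 1610) = 4961/((-2436 + √(512 + 289)) + 1610) = 4961/((-2436 + √801) + 1610) = 4961/((-2436 + 3*√89) + 1610) = 4961/(-826 + 3*√89)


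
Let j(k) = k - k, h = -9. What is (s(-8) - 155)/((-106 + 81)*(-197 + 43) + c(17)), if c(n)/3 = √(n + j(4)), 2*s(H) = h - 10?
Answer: -633325/14822347 + 987*√17/29644694 ≈ -0.042590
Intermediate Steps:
j(k) = 0
s(H) = -19/2 (s(H) = (-9 - 10)/2 = (½)*(-19) = -19/2)
c(n) = 3*√n (c(n) = 3*√(n + 0) = 3*√n)
(s(-8) - 155)/((-106 + 81)*(-197 + 43) + c(17)) = (-19/2 - 155)/((-106 + 81)*(-197 + 43) + 3*√17) = -329/(2*(-25*(-154) + 3*√17)) = -329/(2*(3850 + 3*√17))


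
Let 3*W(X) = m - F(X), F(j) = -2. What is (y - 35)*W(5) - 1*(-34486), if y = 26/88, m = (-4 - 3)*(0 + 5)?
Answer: 139471/4 ≈ 34868.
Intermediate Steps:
m = -35 (m = -7*5 = -35)
y = 13/44 (y = 26*(1/88) = 13/44 ≈ 0.29545)
W(X) = -11 (W(X) = (-35 - 1*(-2))/3 = (-35 + 2)/3 = (1/3)*(-33) = -11)
(y - 35)*W(5) - 1*(-34486) = (13/44 - 35)*(-11) - 1*(-34486) = -1527/44*(-11) + 34486 = 1527/4 + 34486 = 139471/4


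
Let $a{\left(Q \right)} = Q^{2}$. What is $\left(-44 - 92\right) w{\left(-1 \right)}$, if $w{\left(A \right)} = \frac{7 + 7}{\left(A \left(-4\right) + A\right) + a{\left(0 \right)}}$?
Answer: $- \frac{1904}{3} \approx -634.67$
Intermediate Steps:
$w{\left(A \right)} = - \frac{14}{3 A}$ ($w{\left(A \right)} = \frac{7 + 7}{\left(A \left(-4\right) + A\right) + 0^{2}} = \frac{14}{\left(- 4 A + A\right) + 0} = \frac{14}{- 3 A + 0} = \frac{14}{\left(-3\right) A} = 14 \left(- \frac{1}{3 A}\right) = - \frac{14}{3 A}$)
$\left(-44 - 92\right) w{\left(-1 \right)} = \left(-44 - 92\right) \left(- \frac{14}{3 \left(-1\right)}\right) = - 136 \left(\left(- \frac{14}{3}\right) \left(-1\right)\right) = \left(-136\right) \frac{14}{3} = - \frac{1904}{3}$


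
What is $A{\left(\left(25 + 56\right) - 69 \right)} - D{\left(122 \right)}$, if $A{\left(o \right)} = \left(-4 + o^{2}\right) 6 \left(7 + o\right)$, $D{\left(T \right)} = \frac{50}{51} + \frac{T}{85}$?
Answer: $\frac{4069184}{255} \approx 15958.0$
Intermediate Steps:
$D{\left(T \right)} = \frac{50}{51} + \frac{T}{85}$ ($D{\left(T \right)} = 50 \cdot \frac{1}{51} + T \frac{1}{85} = \frac{50}{51} + \frac{T}{85}$)
$A{\left(o \right)} = \left(-24 + 6 o^{2}\right) \left(7 + o\right)$
$A{\left(\left(25 + 56\right) - 69 \right)} - D{\left(122 \right)} = \left(-168 - 24 \left(\left(25 + 56\right) - 69\right) + 6 \left(\left(25 + 56\right) - 69\right)^{3} + 42 \left(\left(25 + 56\right) - 69\right)^{2}\right) - \left(\frac{50}{51} + \frac{1}{85} \cdot 122\right) = \left(-168 - 24 \left(81 - 69\right) + 6 \left(81 - 69\right)^{3} + 42 \left(81 - 69\right)^{2}\right) - \left(\frac{50}{51} + \frac{122}{85}\right) = \left(-168 - 288 + 6 \cdot 12^{3} + 42 \cdot 12^{2}\right) - \frac{616}{255} = \left(-168 - 288 + 6 \cdot 1728 + 42 \cdot 144\right) - \frac{616}{255} = \left(-168 - 288 + 10368 + 6048\right) - \frac{616}{255} = 15960 - \frac{616}{255} = \frac{4069184}{255}$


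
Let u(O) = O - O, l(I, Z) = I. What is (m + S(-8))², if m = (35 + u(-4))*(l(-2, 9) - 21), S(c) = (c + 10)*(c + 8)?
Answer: 648025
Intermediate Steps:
S(c) = (8 + c)*(10 + c) (S(c) = (10 + c)*(8 + c) = (8 + c)*(10 + c))
u(O) = 0
m = -805 (m = (35 + 0)*(-2 - 21) = 35*(-23) = -805)
(m + S(-8))² = (-805 + (80 + (-8)² + 18*(-8)))² = (-805 + (80 + 64 - 144))² = (-805 + 0)² = (-805)² = 648025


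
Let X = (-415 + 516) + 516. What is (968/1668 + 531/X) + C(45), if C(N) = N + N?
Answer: 23526751/257289 ≈ 91.441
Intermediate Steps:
C(N) = 2*N
X = 617 (X = 101 + 516 = 617)
(968/1668 + 531/X) + C(45) = (968/1668 + 531/617) + 2*45 = (968*(1/1668) + 531*(1/617)) + 90 = (242/417 + 531/617) + 90 = 370741/257289 + 90 = 23526751/257289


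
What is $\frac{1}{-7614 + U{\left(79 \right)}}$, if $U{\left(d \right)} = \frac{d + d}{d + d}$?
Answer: $- \frac{1}{7613} \approx -0.00013135$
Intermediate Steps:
$U{\left(d \right)} = 1$ ($U{\left(d \right)} = \frac{2 d}{2 d} = 2 d \frac{1}{2 d} = 1$)
$\frac{1}{-7614 + U{\left(79 \right)}} = \frac{1}{-7614 + 1} = \frac{1}{-7613} = - \frac{1}{7613}$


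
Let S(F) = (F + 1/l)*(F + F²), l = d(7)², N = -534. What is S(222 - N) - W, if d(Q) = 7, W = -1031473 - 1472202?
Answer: 3046176745/7 ≈ 4.3517e+8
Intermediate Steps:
W = -2503675
l = 49 (l = 7² = 49)
S(F) = (1/49 + F)*(F + F²) (S(F) = (F + 1/49)*(F + F²) = (1/49 + F)*(F + F²))
S(222 - N) - W = (222 - 1*(-534))*(1 + (222 - 1*(-534)) + 49*(222 - 1*(-534))*(1 + (222 - 1*(-534))))/49 - 1*(-2503675) = (222 + 534)*(1 + (222 + 534) + 49*(222 + 534)*(1 + (222 + 534)))/49 + 2503675 = (1/49)*756*(1 + 756 + 49*756*(1 + 756)) + 2503675 = (1/49)*756*(1 + 756 + 49*756*757) + 2503675 = (1/49)*756*(1 + 756 + 28042308) + 2503675 = (1/49)*756*28043065 + 2503675 = 3028651020/7 + 2503675 = 3046176745/7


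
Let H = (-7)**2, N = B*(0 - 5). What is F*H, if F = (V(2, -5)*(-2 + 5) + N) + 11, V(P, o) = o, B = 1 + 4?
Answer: -1421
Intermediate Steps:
B = 5
N = -25 (N = 5*(0 - 5) = 5*(-5) = -25)
H = 49
F = -29 (F = (-5*(-2 + 5) - 25) + 11 = (-5*3 - 25) + 11 = (-15 - 25) + 11 = -40 + 11 = -29)
F*H = -29*49 = -1421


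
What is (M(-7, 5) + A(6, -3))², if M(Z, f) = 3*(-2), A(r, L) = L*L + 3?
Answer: 36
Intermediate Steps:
A(r, L) = 3 + L² (A(r, L) = L² + 3 = 3 + L²)
M(Z, f) = -6
(M(-7, 5) + A(6, -3))² = (-6 + (3 + (-3)²))² = (-6 + (3 + 9))² = (-6 + 12)² = 6² = 36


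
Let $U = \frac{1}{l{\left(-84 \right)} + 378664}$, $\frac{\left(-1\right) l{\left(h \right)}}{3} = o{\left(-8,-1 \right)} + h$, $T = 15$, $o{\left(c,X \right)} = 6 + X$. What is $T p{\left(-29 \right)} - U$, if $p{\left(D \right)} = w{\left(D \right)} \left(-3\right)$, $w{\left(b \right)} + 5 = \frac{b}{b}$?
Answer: $\frac{68202179}{378901} \approx 180.0$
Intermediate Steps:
$w{\left(b \right)} = -4$ ($w{\left(b \right)} = -5 + \frac{b}{b} = -5 + 1 = -4$)
$p{\left(D \right)} = 12$ ($p{\left(D \right)} = \left(-4\right) \left(-3\right) = 12$)
$l{\left(h \right)} = -15 - 3 h$ ($l{\left(h \right)} = - 3 \left(\left(6 - 1\right) + h\right) = - 3 \left(5 + h\right) = -15 - 3 h$)
$U = \frac{1}{378901}$ ($U = \frac{1}{\left(-15 - -252\right) + 378664} = \frac{1}{\left(-15 + 252\right) + 378664} = \frac{1}{237 + 378664} = \frac{1}{378901} \approx 2.6392 \cdot 10^{-6}$)
$T p{\left(-29 \right)} - U = 15 \cdot 12 - \frac{1}{378901} = 180 - \frac{1}{378901} = \frac{68202179}{378901}$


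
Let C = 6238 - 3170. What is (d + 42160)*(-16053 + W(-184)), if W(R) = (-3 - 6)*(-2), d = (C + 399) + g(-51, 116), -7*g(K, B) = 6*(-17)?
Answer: -5123038185/7 ≈ -7.3186e+8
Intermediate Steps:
g(K, B) = 102/7 (g(K, B) = -6*(-17)/7 = -⅐*(-102) = 102/7)
C = 3068
d = 24371/7 (d = (3068 + 399) + 102/7 = 3467 + 102/7 = 24371/7 ≈ 3481.6)
W(R) = 18 (W(R) = -9*(-2) = 18)
(d + 42160)*(-16053 + W(-184)) = (24371/7 + 42160)*(-16053 + 18) = (319491/7)*(-16035) = -5123038185/7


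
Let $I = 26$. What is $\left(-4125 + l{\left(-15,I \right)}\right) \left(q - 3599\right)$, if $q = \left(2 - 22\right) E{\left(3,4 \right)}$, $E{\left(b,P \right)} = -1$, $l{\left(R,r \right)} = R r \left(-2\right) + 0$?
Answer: $11971755$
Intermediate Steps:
$l{\left(R,r \right)} = - 2 R r$ ($l{\left(R,r \right)} = - 2 R r + 0 = - 2 R r$)
$q = 20$ ($q = \left(2 - 22\right) \left(-1\right) = \left(-20\right) \left(-1\right) = 20$)
$\left(-4125 + l{\left(-15,I \right)}\right) \left(q - 3599\right) = \left(-4125 - \left(-30\right) 26\right) \left(20 - 3599\right) = \left(-4125 + 780\right) \left(-3579\right) = \left(-3345\right) \left(-3579\right) = 11971755$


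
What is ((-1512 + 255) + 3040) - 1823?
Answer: -40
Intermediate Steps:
((-1512 + 255) + 3040) - 1823 = (-1257 + 3040) - 1823 = 1783 - 1823 = -40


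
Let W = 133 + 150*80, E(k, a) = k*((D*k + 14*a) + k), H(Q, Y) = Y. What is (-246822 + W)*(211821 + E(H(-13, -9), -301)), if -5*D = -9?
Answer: -293330505741/5 ≈ -5.8666e+10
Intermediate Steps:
D = 9/5 (D = -⅕*(-9) = 9/5 ≈ 1.8000)
E(k, a) = k*(14*a + 14*k/5) (E(k, a) = k*((9*k/5 + 14*a) + k) = k*((14*a + 9*k/5) + k) = k*(14*a + 14*k/5))
W = 12133 (W = 133 + 12000 = 12133)
(-246822 + W)*(211821 + E(H(-13, -9), -301)) = (-246822 + 12133)*(211821 + (14/5)*(-9)*(-9 + 5*(-301))) = -234689*(211821 + (14/5)*(-9)*(-9 - 1505)) = -234689*(211821 + (14/5)*(-9)*(-1514)) = -234689*(211821 + 190764/5) = -234689*1249869/5 = -293330505741/5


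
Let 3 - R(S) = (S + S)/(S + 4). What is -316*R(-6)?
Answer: 948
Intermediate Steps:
R(S) = 3 - 2*S/(4 + S) (R(S) = 3 - (S + S)/(S + 4) = 3 - 2*S/(4 + S))
-316*R(-6) = -316*(12 - 6)/(4 - 6) = -316*6/(-2) = -(-158)*6 = -316*(-3) = 948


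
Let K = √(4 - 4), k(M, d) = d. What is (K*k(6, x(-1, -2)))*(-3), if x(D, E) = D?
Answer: 0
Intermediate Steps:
K = 0 (K = √0 = 0)
(K*k(6, x(-1, -2)))*(-3) = (0*(-1))*(-3) = 0*(-3) = 0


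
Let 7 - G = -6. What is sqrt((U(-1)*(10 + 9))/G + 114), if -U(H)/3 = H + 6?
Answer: 3*sqrt(1729)/13 ≈ 9.5957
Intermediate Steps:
G = 13 (G = 7 - 1*(-6) = 7 + 6 = 13)
U(H) = -18 - 3*H (U(H) = -3*(H + 6) = -3*(6 + H) = -18 - 3*H)
sqrt((U(-1)*(10 + 9))/G + 114) = sqrt(((-18 - 3*(-1))*(10 + 9))/13 + 114) = sqrt(((-18 + 3)*19)*(1/13) + 114) = sqrt(-15*19*(1/13) + 114) = sqrt(-285*1/13 + 114) = sqrt(-285/13 + 114) = sqrt(1197/13) = 3*sqrt(1729)/13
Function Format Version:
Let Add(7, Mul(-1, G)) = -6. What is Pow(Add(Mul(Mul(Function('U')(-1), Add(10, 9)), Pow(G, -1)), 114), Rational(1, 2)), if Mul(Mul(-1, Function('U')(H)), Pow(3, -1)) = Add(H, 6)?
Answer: Mul(Rational(3, 13), Pow(1729, Rational(1, 2))) ≈ 9.5957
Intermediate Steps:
G = 13 (G = Add(7, Mul(-1, -6)) = Add(7, 6) = 13)
Function('U')(H) = Add(-18, Mul(-3, H)) (Function('U')(H) = Mul(-3, Add(H, 6)) = Mul(-3, Add(6, H)) = Add(-18, Mul(-3, H)))
Pow(Add(Mul(Mul(Function('U')(-1), Add(10, 9)), Pow(G, -1)), 114), Rational(1, 2)) = Pow(Add(Mul(Mul(Add(-18, Mul(-3, -1)), Add(10, 9)), Pow(13, -1)), 114), Rational(1, 2)) = Pow(Add(Mul(Mul(Add(-18, 3), 19), Rational(1, 13)), 114), Rational(1, 2)) = Pow(Add(Mul(Mul(-15, 19), Rational(1, 13)), 114), Rational(1, 2)) = Pow(Add(Mul(-285, Rational(1, 13)), 114), Rational(1, 2)) = Pow(Add(Rational(-285, 13), 114), Rational(1, 2)) = Pow(Rational(1197, 13), Rational(1, 2)) = Mul(Rational(3, 13), Pow(1729, Rational(1, 2)))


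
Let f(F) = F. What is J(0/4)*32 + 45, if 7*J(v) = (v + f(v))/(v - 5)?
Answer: 45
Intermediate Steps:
J(v) = 2*v/(7*(-5 + v)) (J(v) = ((v + v)/(v - 5))/7 = ((2*v)/(-5 + v))/7 = (2*v/(-5 + v))/7 = 2*v/(7*(-5 + v)))
J(0/4)*32 + 45 = (2*(0/4)/(7*(-5 + 0/4)))*32 + 45 = (2*(0*(1/4))/(7*(-5 + 0*(1/4))))*32 + 45 = ((2/7)*0/(-5 + 0))*32 + 45 = ((2/7)*0/(-5))*32 + 45 = ((2/7)*0*(-1/5))*32 + 45 = 0*32 + 45 = 0 + 45 = 45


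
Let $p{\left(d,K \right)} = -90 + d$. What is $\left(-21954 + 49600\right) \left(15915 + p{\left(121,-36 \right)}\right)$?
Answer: $440843116$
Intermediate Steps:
$\left(-21954 + 49600\right) \left(15915 + p{\left(121,-36 \right)}\right) = \left(-21954 + 49600\right) \left(15915 + \left(-90 + 121\right)\right) = 27646 \left(15915 + 31\right) = 27646 \cdot 15946 = 440843116$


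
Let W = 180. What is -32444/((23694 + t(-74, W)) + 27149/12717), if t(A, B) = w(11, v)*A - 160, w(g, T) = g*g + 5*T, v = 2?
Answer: -412590348/176030429 ≈ -2.3439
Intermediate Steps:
w(g, T) = g**2 + 5*T
t(A, B) = -160 + 131*A (t(A, B) = (11**2 + 5*2)*A - 160 = (121 + 10)*A - 160 = 131*A - 160 = -160 + 131*A)
-32444/((23694 + t(-74, W)) + 27149/12717) = -32444/((23694 + (-160 + 131*(-74))) + 27149/12717) = -32444/((23694 + (-160 - 9694)) + 27149*(1/12717)) = -32444/((23694 - 9854) + 27149/12717) = -32444/(13840 + 27149/12717) = -32444/176030429/12717 = -32444*12717/176030429 = -412590348/176030429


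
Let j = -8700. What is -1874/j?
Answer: 937/4350 ≈ 0.21540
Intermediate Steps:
-1874/j = -1874/(-8700) = -1874*(-1/8700) = 937/4350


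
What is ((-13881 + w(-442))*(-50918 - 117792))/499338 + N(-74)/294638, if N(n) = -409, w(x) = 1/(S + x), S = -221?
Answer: 228735613807079237/48771589306986 ≈ 4689.9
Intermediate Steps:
w(x) = 1/(-221 + x)
((-13881 + w(-442))*(-50918 - 117792))/499338 + N(-74)/294638 = ((-13881 + 1/(-221 - 442))*(-50918 - 117792))/499338 - 409/294638 = ((-13881 + 1/(-663))*(-168710))*(1/499338) - 409*1/294638 = ((-13881 - 1/663)*(-168710))*(1/499338) - 409/294638 = -9203104/663*(-168710)*(1/499338) - 409/294638 = (1552655675840/663)*(1/499338) - 409/294638 = 776327837920/165530547 - 409/294638 = 228735613807079237/48771589306986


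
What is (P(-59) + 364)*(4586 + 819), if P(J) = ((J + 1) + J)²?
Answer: 75956465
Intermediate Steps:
P(J) = (1 + 2*J)² (P(J) = ((1 + J) + J)² = (1 + 2*J)²)
(P(-59) + 364)*(4586 + 819) = ((1 + 2*(-59))² + 364)*(4586 + 819) = ((1 - 118)² + 364)*5405 = ((-117)² + 364)*5405 = (13689 + 364)*5405 = 14053*5405 = 75956465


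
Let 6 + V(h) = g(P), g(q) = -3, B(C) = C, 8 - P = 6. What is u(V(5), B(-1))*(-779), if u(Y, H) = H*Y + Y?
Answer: 0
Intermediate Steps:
P = 2 (P = 8 - 1*6 = 8 - 6 = 2)
V(h) = -9 (V(h) = -6 - 3 = -9)
u(Y, H) = Y + H*Y
u(V(5), B(-1))*(-779) = -9*(1 - 1)*(-779) = -9*0*(-779) = 0*(-779) = 0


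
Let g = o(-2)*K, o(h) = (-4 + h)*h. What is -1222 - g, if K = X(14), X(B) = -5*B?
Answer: -382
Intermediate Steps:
K = -70 (K = -5*14 = -70)
o(h) = h*(-4 + h)
g = -840 (g = -2*(-4 - 2)*(-70) = -2*(-6)*(-70) = 12*(-70) = -840)
-1222 - g = -1222 - 1*(-840) = -1222 + 840 = -382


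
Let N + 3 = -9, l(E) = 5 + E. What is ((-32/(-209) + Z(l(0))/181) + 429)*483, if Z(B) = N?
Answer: 7840019775/37829 ≈ 2.0725e+5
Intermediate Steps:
N = -12 (N = -3 - 9 = -12)
Z(B) = -12
((-32/(-209) + Z(l(0))/181) + 429)*483 = ((-32/(-209) - 12/181) + 429)*483 = ((-32*(-1/209) - 12*1/181) + 429)*483 = ((32/209 - 12/181) + 429)*483 = (3284/37829 + 429)*483 = (16231925/37829)*483 = 7840019775/37829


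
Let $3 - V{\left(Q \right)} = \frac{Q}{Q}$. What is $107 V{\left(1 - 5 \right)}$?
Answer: $214$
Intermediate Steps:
$V{\left(Q \right)} = 2$ ($V{\left(Q \right)} = 3 - \frac{Q}{Q} = 3 - 1 = 2$)
$107 V{\left(1 - 5 \right)} = 107 \cdot 2 = 214$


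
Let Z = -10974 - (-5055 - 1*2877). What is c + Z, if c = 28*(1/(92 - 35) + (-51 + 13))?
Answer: -234014/57 ≈ -4105.5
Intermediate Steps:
c = -60620/57 (c = 28*(1/57 - 38) = 28*(-2165/57) = -60620/57 ≈ -1063.5)
Z = -3042 (Z = -10974 - (-5055 - 2877) = -10974 - 1*(-7932) = -10974 + 7932 = -3042)
c + Z = -60620/57 - 3042 = -234014/57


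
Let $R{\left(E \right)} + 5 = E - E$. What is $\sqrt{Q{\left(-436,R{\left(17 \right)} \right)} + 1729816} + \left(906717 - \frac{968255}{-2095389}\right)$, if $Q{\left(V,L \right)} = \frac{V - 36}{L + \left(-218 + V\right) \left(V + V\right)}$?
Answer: $\frac{1899925796168}{2095389} + \frac{12 \sqrt{3906773818805417}}{570283} \approx 9.0803 \cdot 10^{5}$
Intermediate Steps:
$R{\left(E \right)} = -5$ ($R{\left(E \right)} = -5 + \left(E - E\right) = -5 + 0 = -5$)
$Q{\left(V,L \right)} = \frac{-36 + V}{L + 2 V \left(-218 + V\right)}$ ($Q{\left(V,L \right)} = \frac{-36 + V}{L + \left(-218 + V\right) 2 V} = \frac{-36 + V}{L + 2 V \left(-218 + V\right)}$)
$\sqrt{Q{\left(-436,R{\left(17 \right)} \right)} + 1729816} + \left(906717 - \frac{968255}{-2095389}\right) = \sqrt{\frac{-36 - 436}{-5 - -190096 + 2 \left(-436\right)^{2}} + 1729816} + \left(906717 - \frac{968255}{-2095389}\right) = \sqrt{\frac{1}{-5 + 190096 + 2 \cdot 190096} \left(-472\right) + 1729816} + \left(906717 - - \frac{968255}{2095389}\right) = \sqrt{\frac{1}{-5 + 190096 + 380192} \left(-472\right) + 1729816} + \left(906717 + \frac{968255}{2095389}\right) = \sqrt{\frac{1}{570283} \left(-472\right) + 1729816} + \frac{1899925796168}{2095389} = \sqrt{- \frac{472}{570283} + 1729816} + \frac{1899925796168}{2095389} = \sqrt{\frac{986484657456}{570283}} + \frac{1899925796168}{2095389} = \frac{12 \sqrt{3906773818805417}}{570283} + \frac{1899925796168}{2095389} = \frac{1899925796168}{2095389} + \frac{12 \sqrt{3906773818805417}}{570283}$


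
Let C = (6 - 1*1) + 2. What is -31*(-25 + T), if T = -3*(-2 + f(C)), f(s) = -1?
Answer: 496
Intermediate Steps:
C = 7 (C = (6 - 1) + 2 = 5 + 2 = 7)
T = 9 (T = -3*(-2 - 1) = -3*(-3) = 9)
-31*(-25 + T) = -31*(-25 + 9) = -31*(-16) = 496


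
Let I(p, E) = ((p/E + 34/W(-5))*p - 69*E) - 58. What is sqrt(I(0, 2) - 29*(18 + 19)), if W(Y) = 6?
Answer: 3*I*sqrt(141) ≈ 35.623*I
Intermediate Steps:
I(p, E) = -58 - 69*E + p*(17/3 + p/E) (I(p, E) = ((p/E + 34/6)*p - 69*E) - 58 = ((p/E + 34*(1/6))*p - 69*E) - 58 = ((p/E + 17/3)*p - 69*E) - 58 = ((17/3 + p/E)*p - 69*E) - 58 = (p*(17/3 + p/E) - 69*E) - 58 = (-69*E + p*(17/3 + p/E)) - 58 = -58 - 69*E + p*(17/3 + p/E))
sqrt(I(0, 2) - 29*(18 + 19)) = sqrt((-58 - 69*2 + (17/3)*0 + 0**2/2) - 29*(18 + 19)) = sqrt((-58 - 138 + 0 + (1/2)*0) - 29*37) = sqrt((-58 - 138 + 0 + 0) - 1073) = sqrt(-196 - 1073) = sqrt(-1269) = 3*I*sqrt(141)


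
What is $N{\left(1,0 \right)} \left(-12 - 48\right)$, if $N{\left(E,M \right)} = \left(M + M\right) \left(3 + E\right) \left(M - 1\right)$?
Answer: $0$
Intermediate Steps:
$N{\left(E,M \right)} = 2 M \left(-1 + M\right) \left(3 + E\right)$ ($N{\left(E,M \right)} = 2 M \left(3 + E\right) \left(-1 + M\right) = 2 M \left(-1 + M\right) \left(3 + E\right)$)
$N{\left(1,0 \right)} \left(-12 - 48\right) = 2 \cdot 0 \left(-3 - 1 + 3 \cdot 0 + 1 \cdot 0\right) \left(-12 - 48\right) = 2 \cdot 0 \left(-3 - 1 + 0 + 0\right) \left(-60\right) = 2 \cdot 0 \left(-4\right) \left(-60\right) = 0 \left(-60\right) = 0$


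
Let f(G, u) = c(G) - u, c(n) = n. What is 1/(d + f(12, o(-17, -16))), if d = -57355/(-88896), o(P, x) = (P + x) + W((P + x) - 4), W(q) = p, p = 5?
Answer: 88896/3613195 ≈ 0.024603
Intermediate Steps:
W(q) = 5
o(P, x) = 5 + P + x (o(P, x) = (P + x) + 5 = 5 + P + x)
f(G, u) = G - u
d = 57355/88896 (d = -57355*(-1/88896) = 57355/88896 ≈ 0.64519)
1/(d + f(12, o(-17, -16))) = 1/(57355/88896 + (12 - (5 - 17 - 16))) = 1/(57355/88896 + (12 - 1*(-28))) = 1/(57355/88896 + (12 + 28)) = 1/(57355/88896 + 40) = 1/(3613195/88896) = 88896/3613195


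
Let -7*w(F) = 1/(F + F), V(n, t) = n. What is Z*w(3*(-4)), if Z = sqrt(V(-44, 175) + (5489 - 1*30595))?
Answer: 5*I*sqrt(1006)/168 ≈ 0.94397*I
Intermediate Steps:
w(F) = -1/(14*F) (w(F) = -1/(7*(F + F)) = -1/(2*F)/7 = -1/(14*F))
Z = 5*I*sqrt(1006) (Z = sqrt(-44 + (5489 - 1*30595)) = sqrt(-44 + (5489 - 30595)) = sqrt(-44 - 25106) = sqrt(-25150) = 5*I*sqrt(1006) ≈ 158.59*I)
Z*w(3*(-4)) = (5*I*sqrt(1006))*(-1/(14*(3*(-4)))) = (5*I*sqrt(1006))*(-1/14/(-12)) = (5*I*sqrt(1006))*(-1/14*(-1/12)) = (5*I*sqrt(1006))*(1/168) = 5*I*sqrt(1006)/168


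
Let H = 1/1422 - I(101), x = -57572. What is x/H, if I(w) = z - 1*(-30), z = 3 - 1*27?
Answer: 81867384/8531 ≈ 9596.5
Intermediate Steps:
z = -24 (z = 3 - 27 = -24)
I(w) = 6 (I(w) = -24 - 1*(-30) = -24 + 30 = 6)
H = -8531/1422 (H = 1/1422 - 1*6 = 1/1422 - 6 = -8531/1422 ≈ -5.9993)
x/H = -57572/(-8531/1422) = -57572*(-1422/8531) = 81867384/8531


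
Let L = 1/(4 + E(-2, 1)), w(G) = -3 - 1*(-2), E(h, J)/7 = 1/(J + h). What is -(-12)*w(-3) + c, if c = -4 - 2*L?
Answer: -46/3 ≈ -15.333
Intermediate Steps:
E(h, J) = 7/(J + h)
w(G) = -1 (w(G) = -3 + 2 = -1)
L = -⅓ (L = 1/(4 + 7/(1 - 2)) = 1/(4 + 7/(-1)) = 1/(4 + 7*(-1)) = 1/(4 - 7) = 1/(-3) = -⅓ ≈ -0.33333)
c = -10/3 (c = -4 - 2*(-⅓) = -4 + ⅔ = -10/3 ≈ -3.3333)
-(-12)*w(-3) + c = -(-12)*(-1) - 10/3 = -12*1 - 10/3 = -12 - 10/3 = -46/3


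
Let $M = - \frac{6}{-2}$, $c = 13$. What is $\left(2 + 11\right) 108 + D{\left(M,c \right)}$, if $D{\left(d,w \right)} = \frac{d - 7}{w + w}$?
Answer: $\frac{18250}{13} \approx 1403.8$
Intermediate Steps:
$M = 3$ ($M = \left(-6\right) \left(- \frac{1}{2}\right) = 3$)
$D{\left(d,w \right)} = \frac{-7 + d}{2 w}$
$\left(2 + 11\right) 108 + D{\left(M,c \right)} = \left(2 + 11\right) 108 + \frac{-7 + 3}{2 \cdot 13} = 13 \cdot 108 + \frac{1}{2} \cdot \frac{1}{13} \left(-4\right) = 1404 - \frac{2}{13} = \frac{18250}{13}$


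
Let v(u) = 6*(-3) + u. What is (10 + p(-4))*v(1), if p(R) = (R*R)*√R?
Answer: -170 - 544*I ≈ -170.0 - 544.0*I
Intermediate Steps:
v(u) = -18 + u
p(R) = R^(5/2) (p(R) = R²*√R = R^(5/2))
(10 + p(-4))*v(1) = (10 + (-4)^(5/2))*(-18 + 1) = (10 + 32*I)*(-17) = -170 - 544*I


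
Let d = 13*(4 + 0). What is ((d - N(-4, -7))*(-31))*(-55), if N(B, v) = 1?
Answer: 86955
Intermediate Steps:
d = 52 (d = 13*4 = 52)
((d - N(-4, -7))*(-31))*(-55) = ((52 - 1*1)*(-31))*(-55) = ((52 - 1)*(-31))*(-55) = (51*(-31))*(-55) = -1581*(-55) = 86955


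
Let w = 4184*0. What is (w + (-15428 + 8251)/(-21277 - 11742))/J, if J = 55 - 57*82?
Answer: -7177/152514761 ≈ -4.7058e-5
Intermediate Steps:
w = 0
J = -4619 (J = 55 - 4674 = -4619)
(w + (-15428 + 8251)/(-21277 - 11742))/J = (0 + (-15428 + 8251)/(-21277 - 11742))/(-4619) = (0 - 7177/(-33019))*(-1/4619) = (0 - 7177*(-1/33019))*(-1/4619) = (0 + 7177/33019)*(-1/4619) = (7177/33019)*(-1/4619) = -7177/152514761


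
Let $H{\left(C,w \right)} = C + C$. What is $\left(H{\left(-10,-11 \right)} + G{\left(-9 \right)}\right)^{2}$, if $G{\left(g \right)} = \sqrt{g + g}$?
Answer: $382 - 120 i \sqrt{2} \approx 382.0 - 169.71 i$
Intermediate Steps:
$H{\left(C,w \right)} = 2 C$
$G{\left(g \right)} = \sqrt{2} \sqrt{g}$ ($G{\left(g \right)} = \sqrt{2 g} = \sqrt{2} \sqrt{g}$)
$\left(H{\left(-10,-11 \right)} + G{\left(-9 \right)}\right)^{2} = \left(2 \left(-10\right) + \sqrt{2} \sqrt{-9}\right)^{2} = \left(-20 + \sqrt{2} \cdot 3 i\right)^{2} = \left(-20 + 3 i \sqrt{2}\right)^{2}$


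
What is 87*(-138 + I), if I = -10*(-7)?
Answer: -5916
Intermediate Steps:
I = 70 (I = -1*(-70) = 70)
87*(-138 + I) = 87*(-138 + 70) = 87*(-68) = -5916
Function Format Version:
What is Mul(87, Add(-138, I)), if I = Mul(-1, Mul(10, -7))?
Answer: -5916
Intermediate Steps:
I = 70 (I = Mul(-1, -70) = 70)
Mul(87, Add(-138, I)) = Mul(87, Add(-138, 70)) = Mul(87, -68) = -5916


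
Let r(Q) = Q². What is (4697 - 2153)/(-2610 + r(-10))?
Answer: -1272/1255 ≈ -1.0135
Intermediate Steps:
(4697 - 2153)/(-2610 + r(-10)) = (4697 - 2153)/(-2610 + (-10)²) = 2544/(-2610 + 100) = 2544/(-2510) = 2544*(-1/2510) = -1272/1255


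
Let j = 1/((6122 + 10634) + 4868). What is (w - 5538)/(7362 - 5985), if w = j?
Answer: -119753711/29776248 ≈ -4.0218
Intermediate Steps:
j = 1/21624 (j = 1/(16756 + 4868) = 1/21624 ≈ 4.6245e-5)
w = 1/21624 ≈ 4.6245e-5
(w - 5538)/(7362 - 5985) = (1/21624 - 5538)/(7362 - 5985) = -119753711/21624/1377 = -119753711/21624*1/1377 = -119753711/29776248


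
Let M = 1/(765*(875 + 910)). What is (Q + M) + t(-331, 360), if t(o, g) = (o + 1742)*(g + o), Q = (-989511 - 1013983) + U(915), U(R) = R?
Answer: -2678695771499/1365525 ≈ -1.9617e+6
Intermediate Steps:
M = 1/1365525 (M = 1/(765*1785) = 1/1365525 ≈ 7.3232e-7)
Q = -2002579 (Q = (-989511 - 1013983) + 915 = -2003494 + 915 = -2002579)
t(o, g) = (1742 + o)*(g + o)
(Q + M) + t(-331, 360) = (-2002579 + 1/1365525) + ((-331)² + 1742*360 + 1742*(-331) + 360*(-331)) = -2734571688974/1365525 + (109561 + 627120 - 576602 - 119160) = -2734571688974/1365525 + 40919 = -2678695771499/1365525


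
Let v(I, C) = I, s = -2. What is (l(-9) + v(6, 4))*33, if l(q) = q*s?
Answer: 792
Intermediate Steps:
l(q) = -2*q (l(q) = q*(-2) = -2*q)
(l(-9) + v(6, 4))*33 = (-2*(-9) + 6)*33 = (18 + 6)*33 = 24*33 = 792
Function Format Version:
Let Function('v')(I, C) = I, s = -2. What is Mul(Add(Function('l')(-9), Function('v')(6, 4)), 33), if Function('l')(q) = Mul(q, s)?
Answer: 792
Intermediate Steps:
Function('l')(q) = Mul(-2, q) (Function('l')(q) = Mul(q, -2) = Mul(-2, q))
Mul(Add(Function('l')(-9), Function('v')(6, 4)), 33) = Mul(Add(Mul(-2, -9), 6), 33) = Mul(Add(18, 6), 33) = Mul(24, 33) = 792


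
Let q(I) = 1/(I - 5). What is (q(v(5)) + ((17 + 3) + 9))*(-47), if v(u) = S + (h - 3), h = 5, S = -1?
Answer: -5405/4 ≈ -1351.3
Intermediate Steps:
v(u) = 1 (v(u) = -1 + (5 - 3) = -1 + 2 = 1)
q(I) = 1/(-5 + I)
(q(v(5)) + ((17 + 3) + 9))*(-47) = (1/(-5 + 1) + ((17 + 3) + 9))*(-47) = (1/(-4) + (20 + 9))*(-47) = (-1/4 + 29)*(-47) = (115/4)*(-47) = -5405/4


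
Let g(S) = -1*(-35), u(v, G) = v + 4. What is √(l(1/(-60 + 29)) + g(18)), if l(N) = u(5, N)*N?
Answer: 2*√8339/31 ≈ 5.8915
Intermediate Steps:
u(v, G) = 4 + v
g(S) = 35
l(N) = 9*N (l(N) = (4 + 5)*N = 9*N)
√(l(1/(-60 + 29)) + g(18)) = √(9/(-60 + 29) + 35) = √(9/(-31) + 35) = √(9*(-1/31) + 35) = √(-9/31 + 35) = √(1076/31) = 2*√8339/31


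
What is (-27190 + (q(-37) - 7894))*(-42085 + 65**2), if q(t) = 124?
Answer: 1323585600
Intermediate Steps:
(-27190 + (q(-37) - 7894))*(-42085 + 65**2) = (-27190 + (124 - 7894))*(-42085 + 65**2) = (-27190 - 7770)*(-42085 + 4225) = -34960*(-37860) = 1323585600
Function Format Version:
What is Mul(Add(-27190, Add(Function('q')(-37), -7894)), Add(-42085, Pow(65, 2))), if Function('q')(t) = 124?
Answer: 1323585600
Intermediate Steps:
Mul(Add(-27190, Add(Function('q')(-37), -7894)), Add(-42085, Pow(65, 2))) = Mul(Add(-27190, Add(124, -7894)), Add(-42085, Pow(65, 2))) = Mul(Add(-27190, -7770), Add(-42085, 4225)) = Mul(-34960, -37860) = 1323585600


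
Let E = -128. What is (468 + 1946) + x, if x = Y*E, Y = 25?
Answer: -786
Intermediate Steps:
x = -3200 (x = 25*(-128) = -3200)
(468 + 1946) + x = (468 + 1946) - 3200 = 2414 - 3200 = -786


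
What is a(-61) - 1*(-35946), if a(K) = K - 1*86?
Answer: 35799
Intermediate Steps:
a(K) = -86 + K (a(K) = K - 86 = -86 + K)
a(-61) - 1*(-35946) = (-86 - 61) - 1*(-35946) = -147 + 35946 = 35799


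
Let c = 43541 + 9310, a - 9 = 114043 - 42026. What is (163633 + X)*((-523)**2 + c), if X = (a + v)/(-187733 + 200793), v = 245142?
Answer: 34879645531212/653 ≈ 5.3414e+10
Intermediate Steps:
a = 72026 (a = 9 + (114043 - 42026) = 9 + 72017 = 72026)
X = 79292/3265 (X = (72026 + 245142)/(-187733 + 200793) = 317168/13060 = 317168*(1/13060) = 79292/3265 ≈ 24.285)
c = 52851
(163633 + X)*((-523)**2 + c) = (163633 + 79292/3265)*((-523)**2 + 52851) = 534341037*(273529 + 52851)/3265 = (534341037/3265)*326380 = 34879645531212/653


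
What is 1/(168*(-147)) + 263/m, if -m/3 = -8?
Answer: 135313/12348 ≈ 10.958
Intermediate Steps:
m = 24 (m = -3*(-8) = 24)
1/(168*(-147)) + 263/m = 1/(168*(-147)) + 263/24 = (1/168)*(-1/147) + 263*(1/24) = -1/24696 + 263/24 = 135313/12348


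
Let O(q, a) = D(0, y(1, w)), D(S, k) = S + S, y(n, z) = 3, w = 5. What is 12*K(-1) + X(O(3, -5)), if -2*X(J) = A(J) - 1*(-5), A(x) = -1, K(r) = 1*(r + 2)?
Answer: 10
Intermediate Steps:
K(r) = 2 + r (K(r) = 1*(2 + r) = 2 + r)
D(S, k) = 2*S
O(q, a) = 0 (O(q, a) = 2*0 = 0)
X(J) = -2 (X(J) = -(-1 - 1*(-5))/2 = -(-1 + 5)/2 = -½*4 = -2)
12*K(-1) + X(O(3, -5)) = 12*(2 - 1) - 2 = 12*1 - 2 = 12 - 2 = 10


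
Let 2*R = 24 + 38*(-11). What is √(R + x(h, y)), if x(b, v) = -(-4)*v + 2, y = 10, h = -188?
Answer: I*√155 ≈ 12.45*I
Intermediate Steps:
R = -197 (R = (24 + 38*(-11))/2 = (24 - 418)/2 = (½)*(-394) = -197)
x(b, v) = 2 + 4*v (x(b, v) = 4*v + 2 = 2 + 4*v)
√(R + x(h, y)) = √(-197 + (2 + 4*10)) = √(-197 + (2 + 40)) = √(-197 + 42) = √(-155) = I*√155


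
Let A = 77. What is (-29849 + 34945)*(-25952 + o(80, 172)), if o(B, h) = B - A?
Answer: -132236104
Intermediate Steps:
o(B, h) = -77 + B (o(B, h) = B - 1*77 = B - 77 = -77 + B)
(-29849 + 34945)*(-25952 + o(80, 172)) = (-29849 + 34945)*(-25952 + (-77 + 80)) = 5096*(-25952 + 3) = 5096*(-25949) = -132236104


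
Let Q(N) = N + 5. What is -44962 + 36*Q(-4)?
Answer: -44926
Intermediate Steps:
Q(N) = 5 + N
-44962 + 36*Q(-4) = -44962 + 36*(5 - 4) = -44962 + 36*1 = -44962 + 36 = -44926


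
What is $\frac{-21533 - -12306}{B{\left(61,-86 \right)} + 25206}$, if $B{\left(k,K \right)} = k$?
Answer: $- \frac{9227}{25267} \approx -0.36518$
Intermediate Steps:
$\frac{-21533 - -12306}{B{\left(61,-86 \right)} + 25206} = \frac{-21533 - -12306}{61 + 25206} = \frac{-21533 + 12306}{25267} = \left(-9227\right) \frac{1}{25267} = - \frac{9227}{25267}$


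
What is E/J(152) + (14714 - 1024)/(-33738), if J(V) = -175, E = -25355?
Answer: 85303124/590415 ≈ 144.48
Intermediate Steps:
E/J(152) + (14714 - 1024)/(-33738) = -25355/(-175) + (14714 - 1024)/(-33738) = -25355*(-1/175) + 13690*(-1/33738) = 5071/35 - 6845/16869 = 85303124/590415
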